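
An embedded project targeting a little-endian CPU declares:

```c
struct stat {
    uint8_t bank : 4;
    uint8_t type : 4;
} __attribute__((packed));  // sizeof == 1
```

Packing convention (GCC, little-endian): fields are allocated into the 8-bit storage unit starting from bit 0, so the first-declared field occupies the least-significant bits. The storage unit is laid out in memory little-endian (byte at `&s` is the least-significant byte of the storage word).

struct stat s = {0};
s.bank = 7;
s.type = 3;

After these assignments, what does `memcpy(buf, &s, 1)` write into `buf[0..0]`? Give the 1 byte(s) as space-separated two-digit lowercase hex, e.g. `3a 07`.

37

bank (4b) val=7 bits=0x7 at bit 0: 0x07
type (4b) val=3 bits=0x3 at bit 4: 0x37
word = 0x37 → little-endian bytes:
  [0]=0x37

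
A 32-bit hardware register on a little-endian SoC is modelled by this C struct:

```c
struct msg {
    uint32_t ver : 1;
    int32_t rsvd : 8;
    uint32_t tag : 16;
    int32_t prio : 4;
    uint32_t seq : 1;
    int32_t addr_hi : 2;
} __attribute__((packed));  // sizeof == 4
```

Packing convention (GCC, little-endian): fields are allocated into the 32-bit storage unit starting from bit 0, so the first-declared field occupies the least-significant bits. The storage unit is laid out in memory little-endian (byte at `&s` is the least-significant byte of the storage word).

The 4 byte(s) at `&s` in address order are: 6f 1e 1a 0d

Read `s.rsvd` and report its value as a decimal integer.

[0]=0x6f [1]=0x1e [2]=0x1a [3]=0x0d (little-endian) → word 0x0d1a1e6f
ver [0+:1] = (word>>0) & 0x1 = 1
rsvd [1+:8] = (word>>1) & 0xff = 55  ←
tag [9+:16] = (word>>9) & 0xffff = 36111
prio [25+:4] = (word>>25) & 0xf = 6
seq [29+:1] = (word>>29) & 0x1 = 0
addr_hi [30+:2] = (word>>30) & 0x3 = 0
rsvd signed 8b, MSB=0: value = 55

55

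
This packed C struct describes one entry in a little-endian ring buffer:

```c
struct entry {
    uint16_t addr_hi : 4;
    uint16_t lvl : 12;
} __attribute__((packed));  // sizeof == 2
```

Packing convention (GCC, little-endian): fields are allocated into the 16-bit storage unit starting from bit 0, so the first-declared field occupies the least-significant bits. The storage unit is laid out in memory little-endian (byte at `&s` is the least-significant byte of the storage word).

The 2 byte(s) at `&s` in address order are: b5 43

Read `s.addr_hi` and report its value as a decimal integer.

5

[0]=0xb5 [1]=0x43 (little-endian) → word 0x43b5
addr_hi [0+:4] = (word>>0) & 0xf = 5  ←
lvl [4+:12] = (word>>4) & 0xfff = 1083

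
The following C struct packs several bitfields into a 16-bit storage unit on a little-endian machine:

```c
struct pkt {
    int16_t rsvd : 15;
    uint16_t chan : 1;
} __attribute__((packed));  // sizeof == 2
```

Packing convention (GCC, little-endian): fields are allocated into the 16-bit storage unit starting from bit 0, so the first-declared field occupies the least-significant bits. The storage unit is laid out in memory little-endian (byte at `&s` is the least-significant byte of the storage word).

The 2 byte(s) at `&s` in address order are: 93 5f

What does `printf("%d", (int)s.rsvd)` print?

-8301

[0]=0x93 [1]=0x5f (little-endian) → word 0x5f93
rsvd [0+:15] = (word>>0) & 0x7fff = 24467  ←
chan [15+:1] = (word>>15) & 0x1 = 0
rsvd signed 15b, MSB=1: 24467 - 32768 = -8301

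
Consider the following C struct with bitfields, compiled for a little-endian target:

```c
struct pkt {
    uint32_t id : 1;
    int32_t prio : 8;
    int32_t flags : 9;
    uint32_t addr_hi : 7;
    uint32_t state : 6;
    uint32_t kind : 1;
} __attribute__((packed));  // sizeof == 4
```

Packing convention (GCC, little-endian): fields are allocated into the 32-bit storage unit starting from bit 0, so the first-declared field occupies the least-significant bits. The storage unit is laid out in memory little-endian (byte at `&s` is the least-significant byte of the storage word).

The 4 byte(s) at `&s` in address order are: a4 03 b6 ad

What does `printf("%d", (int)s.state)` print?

22

[0]=0xa4 [1]=0x03 [2]=0xb6 [3]=0xad (little-endian) → word 0xadb603a4
id [0+:1] = (word>>0) & 0x1 = 0
prio [1+:8] = (word>>1) & 0xff = 210
flags [9+:9] = (word>>9) & 0x1ff = 257
addr_hi [18+:7] = (word>>18) & 0x7f = 109
state [25+:6] = (word>>25) & 0x3f = 22  ←
kind [31+:1] = (word>>31) & 0x1 = 1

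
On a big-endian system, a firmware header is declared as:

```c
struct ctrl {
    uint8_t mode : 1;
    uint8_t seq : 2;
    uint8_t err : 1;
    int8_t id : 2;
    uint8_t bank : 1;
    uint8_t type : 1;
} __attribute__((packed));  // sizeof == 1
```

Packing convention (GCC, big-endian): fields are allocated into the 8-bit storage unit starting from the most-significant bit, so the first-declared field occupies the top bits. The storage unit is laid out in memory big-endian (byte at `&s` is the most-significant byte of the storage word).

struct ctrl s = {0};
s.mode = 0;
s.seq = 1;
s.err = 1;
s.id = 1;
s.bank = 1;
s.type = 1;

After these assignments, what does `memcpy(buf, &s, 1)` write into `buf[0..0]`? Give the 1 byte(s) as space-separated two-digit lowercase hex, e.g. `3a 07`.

mode:1 = 0 → 0x0 << 7 → word 0x00
seq:2 = 1 → 0x1 << 5 → word 0x20
err:1 = 1 → 0x1 << 4 → word 0x30
id:2 = 1 → 0x1 << 2 → word 0x34
bank:1 = 1 → 0x1 << 1 → word 0x36
type:1 = 1 → 0x1 << 0 → word 0x37
word = 0x37 → big-endian bytes:
  [0]=0x37

37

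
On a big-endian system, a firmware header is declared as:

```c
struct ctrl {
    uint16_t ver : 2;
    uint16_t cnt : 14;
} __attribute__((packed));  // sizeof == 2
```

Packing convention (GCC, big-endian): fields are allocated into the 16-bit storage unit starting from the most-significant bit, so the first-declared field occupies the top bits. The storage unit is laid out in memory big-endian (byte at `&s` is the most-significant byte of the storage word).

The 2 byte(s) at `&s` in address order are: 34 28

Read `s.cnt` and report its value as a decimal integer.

[0]=0x34 [1]=0x28 (big-endian) → word 0x3428
ver [14+:2] = (word>>14) & 0x3 = 0
cnt [0+:14] = (word>>0) & 0x3fff = 13352  ←

13352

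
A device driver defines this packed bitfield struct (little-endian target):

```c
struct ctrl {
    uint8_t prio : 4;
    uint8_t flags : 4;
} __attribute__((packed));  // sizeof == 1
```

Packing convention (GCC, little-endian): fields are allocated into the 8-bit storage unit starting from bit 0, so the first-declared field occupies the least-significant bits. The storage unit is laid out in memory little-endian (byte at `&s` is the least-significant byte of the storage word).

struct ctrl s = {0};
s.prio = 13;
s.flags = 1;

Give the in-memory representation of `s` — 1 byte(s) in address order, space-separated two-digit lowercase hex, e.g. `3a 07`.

1d

prio:4 = 13 → 0xd << 0 → word 0x0d
flags:4 = 1 → 0x1 << 4 → word 0x1d
word = 0x1d → little-endian bytes:
  [0]=0x1d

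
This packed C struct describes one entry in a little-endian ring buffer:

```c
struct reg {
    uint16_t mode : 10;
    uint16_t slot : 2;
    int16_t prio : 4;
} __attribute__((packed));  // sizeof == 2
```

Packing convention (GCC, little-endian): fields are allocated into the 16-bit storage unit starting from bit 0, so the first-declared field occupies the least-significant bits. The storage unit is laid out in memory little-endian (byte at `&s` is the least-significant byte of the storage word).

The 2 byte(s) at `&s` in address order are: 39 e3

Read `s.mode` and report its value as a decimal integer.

[0]=0x39 [1]=0xe3 (little-endian) → word 0xe339
mode [0+:10] = (word>>0) & 0x3ff = 825  ←
slot [10+:2] = (word>>10) & 0x3 = 0
prio [12+:4] = (word>>12) & 0xf = 14

825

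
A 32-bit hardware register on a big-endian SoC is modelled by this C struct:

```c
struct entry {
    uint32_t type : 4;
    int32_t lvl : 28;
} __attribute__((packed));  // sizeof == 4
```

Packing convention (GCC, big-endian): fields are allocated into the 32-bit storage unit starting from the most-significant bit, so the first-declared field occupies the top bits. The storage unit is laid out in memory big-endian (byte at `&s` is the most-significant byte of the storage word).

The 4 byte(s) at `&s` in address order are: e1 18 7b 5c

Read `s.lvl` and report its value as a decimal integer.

18381660

[0]=0xe1 [1]=0x18 [2]=0x7b [3]=0x5c (big-endian) → word 0xe1187b5c
type [28+:4] = (word>>28) & 0xf = 14
lvl [0+:28] = (word>>0) & 0xfffffff = 18381660  ←
lvl signed 28b, MSB=0: value = 18381660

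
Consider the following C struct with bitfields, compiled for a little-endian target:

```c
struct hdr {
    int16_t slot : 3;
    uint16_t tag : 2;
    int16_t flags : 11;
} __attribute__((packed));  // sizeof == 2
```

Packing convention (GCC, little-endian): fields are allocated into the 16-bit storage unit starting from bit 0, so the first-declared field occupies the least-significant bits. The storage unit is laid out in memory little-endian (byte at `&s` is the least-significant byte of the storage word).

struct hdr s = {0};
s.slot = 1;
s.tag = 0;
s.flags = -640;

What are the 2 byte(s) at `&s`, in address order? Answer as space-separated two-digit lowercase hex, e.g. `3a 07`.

[0+:3] slot=1 & 0x7 = 0x1; word=0x0001
[3+:2] tag=0 & 0x3 = 0x0; word=0x0001
[5+:11] flags=-640 & 0x7ff = 0x580; word=0xb001
word = 0xb001 → little-endian bytes:
  [0]=0x01  [1]=0xb0

01 b0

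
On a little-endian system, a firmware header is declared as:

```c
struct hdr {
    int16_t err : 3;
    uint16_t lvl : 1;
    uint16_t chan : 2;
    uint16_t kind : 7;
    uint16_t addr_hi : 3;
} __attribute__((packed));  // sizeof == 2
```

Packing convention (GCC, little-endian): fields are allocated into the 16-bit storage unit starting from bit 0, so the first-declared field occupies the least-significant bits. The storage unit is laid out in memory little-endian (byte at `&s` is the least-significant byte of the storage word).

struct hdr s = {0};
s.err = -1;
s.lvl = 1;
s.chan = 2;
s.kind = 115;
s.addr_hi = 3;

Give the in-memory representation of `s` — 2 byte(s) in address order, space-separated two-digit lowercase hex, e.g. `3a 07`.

[0+:3] err=-1 & 0x7 = 0x7; word=0x0007
[3+:1] lvl=1 & 0x1 = 0x1; word=0x000f
[4+:2] chan=2 & 0x3 = 0x2; word=0x002f
[6+:7] kind=115 & 0x7f = 0x73; word=0x1cef
[13+:3] addr_hi=3 & 0x7 = 0x3; word=0x7cef
word = 0x7cef → little-endian bytes:
  [0]=0xef  [1]=0x7c

ef 7c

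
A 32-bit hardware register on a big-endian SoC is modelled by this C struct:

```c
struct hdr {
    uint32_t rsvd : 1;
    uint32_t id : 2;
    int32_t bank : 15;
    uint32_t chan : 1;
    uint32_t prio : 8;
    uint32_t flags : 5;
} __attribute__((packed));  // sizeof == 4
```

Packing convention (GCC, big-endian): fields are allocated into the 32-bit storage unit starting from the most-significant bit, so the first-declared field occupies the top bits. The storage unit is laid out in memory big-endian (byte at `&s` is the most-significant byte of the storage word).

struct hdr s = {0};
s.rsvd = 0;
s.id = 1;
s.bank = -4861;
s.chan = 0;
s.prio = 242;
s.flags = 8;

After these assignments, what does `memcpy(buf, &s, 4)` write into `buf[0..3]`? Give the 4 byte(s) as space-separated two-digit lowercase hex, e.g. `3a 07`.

3b 40 de 48

rsvd (1b) val=0 bits=0x0 at bit 31: 0x00000000
id (2b) val=1 bits=0x1 at bit 29: 0x20000000
bank (15b) val=-4861 bits=0x6d03 at bit 14: 0x3b40c000
chan (1b) val=0 bits=0x0 at bit 13: 0x3b40c000
prio (8b) val=242 bits=0xf2 at bit 5: 0x3b40de40
flags (5b) val=8 bits=0x8 at bit 0: 0x3b40de48
word = 0x3b40de48 → big-endian bytes:
  [0]=0x3b  [1]=0x40  [2]=0xde  [3]=0x48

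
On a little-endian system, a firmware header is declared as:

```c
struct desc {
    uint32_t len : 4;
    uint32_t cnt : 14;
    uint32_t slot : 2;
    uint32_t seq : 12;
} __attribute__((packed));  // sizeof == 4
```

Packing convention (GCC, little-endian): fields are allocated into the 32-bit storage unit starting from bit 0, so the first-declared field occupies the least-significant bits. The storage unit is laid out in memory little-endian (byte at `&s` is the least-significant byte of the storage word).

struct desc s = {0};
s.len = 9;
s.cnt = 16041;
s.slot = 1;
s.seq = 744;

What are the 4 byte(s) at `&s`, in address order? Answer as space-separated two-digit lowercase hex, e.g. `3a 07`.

99 ea 87 2e

len (4b) val=9 bits=0x9 at bit 0: 0x00000009
cnt (14b) val=16041 bits=0x3ea9 at bit 4: 0x0003ea99
slot (2b) val=1 bits=0x1 at bit 18: 0x0007ea99
seq (12b) val=744 bits=0x2e8 at bit 20: 0x2e87ea99
word = 0x2e87ea99 → little-endian bytes:
  [0]=0x99  [1]=0xea  [2]=0x87  [3]=0x2e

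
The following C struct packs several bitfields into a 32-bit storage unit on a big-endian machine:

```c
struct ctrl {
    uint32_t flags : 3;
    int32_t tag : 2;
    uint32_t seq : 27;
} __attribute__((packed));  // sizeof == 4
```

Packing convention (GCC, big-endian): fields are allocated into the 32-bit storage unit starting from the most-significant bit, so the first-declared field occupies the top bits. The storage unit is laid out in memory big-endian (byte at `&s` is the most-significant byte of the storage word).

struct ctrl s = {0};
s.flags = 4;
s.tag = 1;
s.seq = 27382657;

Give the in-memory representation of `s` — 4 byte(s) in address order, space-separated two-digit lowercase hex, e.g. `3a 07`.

89 a1 d3 81

[29+:3] flags=4 & 0x7 = 0x4; word=0x80000000
[27+:2] tag=1 & 0x3 = 0x1; word=0x88000000
[0+:27] seq=27382657 & 0x7ffffff = 0x1a1d381; word=0x89a1d381
word = 0x89a1d381 → big-endian bytes:
  [0]=0x89  [1]=0xa1  [2]=0xd3  [3]=0x81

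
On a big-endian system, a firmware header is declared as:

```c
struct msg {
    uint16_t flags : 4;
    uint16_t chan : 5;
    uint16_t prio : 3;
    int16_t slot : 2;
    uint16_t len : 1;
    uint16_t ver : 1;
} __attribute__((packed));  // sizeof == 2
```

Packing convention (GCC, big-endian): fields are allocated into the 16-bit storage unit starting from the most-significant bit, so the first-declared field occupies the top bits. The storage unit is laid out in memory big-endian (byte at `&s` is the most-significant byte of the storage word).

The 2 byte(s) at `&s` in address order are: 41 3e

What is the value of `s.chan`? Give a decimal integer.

2

[0]=0x41 [1]=0x3e (big-endian) → word 0x413e
flags:4 @ bit 12 → (0x413e>>12)&0xf = 0x4
chan:5 @ bit 7 → (0x413e>>7)&0x1f = 0x2  ←
prio:3 @ bit 4 → (0x413e>>4)&0x7 = 0x3
slot:2 @ bit 2 → (0x413e>>2)&0x3 = 0x3
len:1 @ bit 1 → (0x413e>>1)&0x1 = 0x1
ver:1 @ bit 0 → (0x413e>>0)&0x1 = 0x0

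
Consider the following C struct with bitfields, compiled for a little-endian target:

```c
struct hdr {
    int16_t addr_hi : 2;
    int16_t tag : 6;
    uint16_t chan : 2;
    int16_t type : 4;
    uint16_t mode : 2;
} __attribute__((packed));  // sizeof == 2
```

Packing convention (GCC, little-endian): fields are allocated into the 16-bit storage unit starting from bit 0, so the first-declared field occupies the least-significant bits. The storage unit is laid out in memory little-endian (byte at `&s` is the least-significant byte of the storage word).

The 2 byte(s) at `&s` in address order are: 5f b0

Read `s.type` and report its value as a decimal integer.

-4

[0]=0x5f [1]=0xb0 (little-endian) → word 0xb05f
addr_hi [0+:2] = (word>>0) & 0x3 = 3
tag [2+:6] = (word>>2) & 0x3f = 23
chan [8+:2] = (word>>8) & 0x3 = 0
type [10+:4] = (word>>10) & 0xf = 12  ←
mode [14+:2] = (word>>14) & 0x3 = 2
type signed 4b, MSB=1: 12 - 16 = -4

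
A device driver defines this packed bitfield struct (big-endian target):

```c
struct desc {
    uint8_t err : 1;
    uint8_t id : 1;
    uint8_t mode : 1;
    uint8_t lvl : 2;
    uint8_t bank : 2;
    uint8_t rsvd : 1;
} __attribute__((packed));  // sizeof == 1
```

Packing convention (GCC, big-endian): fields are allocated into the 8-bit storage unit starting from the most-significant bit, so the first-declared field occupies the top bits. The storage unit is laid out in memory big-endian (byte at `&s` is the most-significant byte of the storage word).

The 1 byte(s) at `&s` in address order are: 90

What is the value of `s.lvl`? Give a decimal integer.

2

[0]=0x90 (big-endian) → word 0x90
err:1 @ bit 7 → (0x90>>7)&0x1 = 0x1
id:1 @ bit 6 → (0x90>>6)&0x1 = 0x0
mode:1 @ bit 5 → (0x90>>5)&0x1 = 0x0
lvl:2 @ bit 3 → (0x90>>3)&0x3 = 0x2  ←
bank:2 @ bit 1 → (0x90>>1)&0x3 = 0x0
rsvd:1 @ bit 0 → (0x90>>0)&0x1 = 0x0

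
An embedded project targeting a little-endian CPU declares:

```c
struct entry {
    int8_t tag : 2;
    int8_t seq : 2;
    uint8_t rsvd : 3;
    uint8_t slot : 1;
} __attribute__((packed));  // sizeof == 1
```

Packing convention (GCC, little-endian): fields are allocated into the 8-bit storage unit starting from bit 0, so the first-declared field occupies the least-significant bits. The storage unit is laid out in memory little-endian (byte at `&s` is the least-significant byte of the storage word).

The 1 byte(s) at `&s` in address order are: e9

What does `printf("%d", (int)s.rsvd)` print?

[0]=0xe9 (little-endian) → word 0xe9
tag:2 @ bit 0 → (0xe9>>0)&0x3 = 0x1
seq:2 @ bit 2 → (0xe9>>2)&0x3 = 0x2
rsvd:3 @ bit 4 → (0xe9>>4)&0x7 = 0x6  ←
slot:1 @ bit 7 → (0xe9>>7)&0x1 = 0x1

6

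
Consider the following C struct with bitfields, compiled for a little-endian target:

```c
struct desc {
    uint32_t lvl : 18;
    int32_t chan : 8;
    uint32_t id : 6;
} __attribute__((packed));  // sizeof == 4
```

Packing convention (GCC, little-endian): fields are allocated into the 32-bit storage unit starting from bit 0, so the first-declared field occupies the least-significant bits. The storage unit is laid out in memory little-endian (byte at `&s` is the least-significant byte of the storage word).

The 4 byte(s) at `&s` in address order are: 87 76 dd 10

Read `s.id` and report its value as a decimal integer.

[0]=0x87 [1]=0x76 [2]=0xdd [3]=0x10 (little-endian) → word 0x10dd7687
lvl [0+:18] = (word>>0) & 0x3ffff = 95879
chan [18+:8] = (word>>18) & 0xff = 55
id [26+:6] = (word>>26) & 0x3f = 4  ←

4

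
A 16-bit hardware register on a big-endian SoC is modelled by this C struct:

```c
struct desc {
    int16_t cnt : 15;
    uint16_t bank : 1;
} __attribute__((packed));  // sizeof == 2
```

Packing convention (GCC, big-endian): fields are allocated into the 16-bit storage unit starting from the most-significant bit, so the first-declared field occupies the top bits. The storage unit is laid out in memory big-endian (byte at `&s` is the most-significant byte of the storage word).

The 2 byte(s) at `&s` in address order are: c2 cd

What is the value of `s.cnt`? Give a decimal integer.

[0]=0xc2 [1]=0xcd (big-endian) → word 0xc2cd
cnt [1+:15] = (word>>1) & 0x7fff = 24934  ←
bank [0+:1] = (word>>0) & 0x1 = 1
cnt signed 15b, MSB=1: 24934 - 32768 = -7834

-7834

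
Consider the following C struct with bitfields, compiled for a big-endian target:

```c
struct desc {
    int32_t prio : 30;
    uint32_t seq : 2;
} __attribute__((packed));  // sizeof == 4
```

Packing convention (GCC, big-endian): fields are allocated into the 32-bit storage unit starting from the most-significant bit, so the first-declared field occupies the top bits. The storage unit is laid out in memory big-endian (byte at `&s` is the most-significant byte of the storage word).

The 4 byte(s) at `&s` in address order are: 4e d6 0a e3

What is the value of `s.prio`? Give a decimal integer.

330662584

[0]=0x4e [1]=0xd6 [2]=0x0a [3]=0xe3 (big-endian) → word 0x4ed60ae3
prio:30 @ bit 2 → (0x4ed60ae3>>2)&0x3fffffff = 0x13b582b8  ←
seq:2 @ bit 0 → (0x4ed60ae3>>0)&0x3 = 0x3
prio signed 30b, MSB=0: value = 330662584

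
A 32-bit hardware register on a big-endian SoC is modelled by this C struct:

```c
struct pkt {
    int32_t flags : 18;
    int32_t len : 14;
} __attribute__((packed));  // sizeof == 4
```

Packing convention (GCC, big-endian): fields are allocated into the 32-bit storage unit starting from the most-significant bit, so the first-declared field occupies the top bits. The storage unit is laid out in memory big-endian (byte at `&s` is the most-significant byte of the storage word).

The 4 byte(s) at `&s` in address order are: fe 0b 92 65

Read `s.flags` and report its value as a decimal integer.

-2002

[0]=0xfe [1]=0x0b [2]=0x92 [3]=0x65 (big-endian) → word 0xfe0b9265
flags:18 @ bit 14 → (0xfe0b9265>>14)&0x3ffff = 0x3f82e  ←
len:14 @ bit 0 → (0xfe0b9265>>0)&0x3fff = 0x1265
flags signed 18b, MSB=1: 260142 - 262144 = -2002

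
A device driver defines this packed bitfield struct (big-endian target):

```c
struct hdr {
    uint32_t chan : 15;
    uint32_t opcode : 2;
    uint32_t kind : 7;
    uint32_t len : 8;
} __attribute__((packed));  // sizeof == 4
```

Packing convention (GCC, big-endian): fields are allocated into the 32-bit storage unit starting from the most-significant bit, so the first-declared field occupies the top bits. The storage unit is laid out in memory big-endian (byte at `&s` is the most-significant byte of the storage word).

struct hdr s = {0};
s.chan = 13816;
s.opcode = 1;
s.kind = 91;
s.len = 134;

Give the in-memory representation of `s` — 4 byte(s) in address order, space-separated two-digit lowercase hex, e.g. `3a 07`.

6b f0 db 86

chan (15b) val=13816 bits=0x35f8 at bit 17: 0x6bf00000
opcode (2b) val=1 bits=0x1 at bit 15: 0x6bf08000
kind (7b) val=91 bits=0x5b at bit 8: 0x6bf0db00
len (8b) val=134 bits=0x86 at bit 0: 0x6bf0db86
word = 0x6bf0db86 → big-endian bytes:
  [0]=0x6b  [1]=0xf0  [2]=0xdb  [3]=0x86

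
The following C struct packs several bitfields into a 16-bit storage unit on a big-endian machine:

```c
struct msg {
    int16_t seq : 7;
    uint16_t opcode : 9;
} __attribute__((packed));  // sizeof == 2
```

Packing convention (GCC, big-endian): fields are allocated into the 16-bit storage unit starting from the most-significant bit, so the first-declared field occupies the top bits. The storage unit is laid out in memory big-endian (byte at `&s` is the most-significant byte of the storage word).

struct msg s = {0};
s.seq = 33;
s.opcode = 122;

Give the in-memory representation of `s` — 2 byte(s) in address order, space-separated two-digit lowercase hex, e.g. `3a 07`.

42 7a

seq:7 = 33 → 0x21 << 9 → word 0x4200
opcode:9 = 122 → 0x7a << 0 → word 0x427a
word = 0x427a → big-endian bytes:
  [0]=0x42  [1]=0x7a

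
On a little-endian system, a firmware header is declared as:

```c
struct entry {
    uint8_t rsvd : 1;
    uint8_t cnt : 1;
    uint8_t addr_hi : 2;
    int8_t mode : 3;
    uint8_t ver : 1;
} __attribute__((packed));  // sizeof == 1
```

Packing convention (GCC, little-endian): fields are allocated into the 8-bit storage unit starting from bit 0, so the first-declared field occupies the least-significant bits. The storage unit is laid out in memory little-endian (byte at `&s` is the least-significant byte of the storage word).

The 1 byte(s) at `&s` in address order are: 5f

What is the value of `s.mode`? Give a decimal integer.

-3

[0]=0x5f (little-endian) → word 0x5f
rsvd:1 @ bit 0 → (0x5f>>0)&0x1 = 0x1
cnt:1 @ bit 1 → (0x5f>>1)&0x1 = 0x1
addr_hi:2 @ bit 2 → (0x5f>>2)&0x3 = 0x3
mode:3 @ bit 4 → (0x5f>>4)&0x7 = 0x5  ←
ver:1 @ bit 7 → (0x5f>>7)&0x1 = 0x0
mode signed 3b, MSB=1: 5 - 8 = -3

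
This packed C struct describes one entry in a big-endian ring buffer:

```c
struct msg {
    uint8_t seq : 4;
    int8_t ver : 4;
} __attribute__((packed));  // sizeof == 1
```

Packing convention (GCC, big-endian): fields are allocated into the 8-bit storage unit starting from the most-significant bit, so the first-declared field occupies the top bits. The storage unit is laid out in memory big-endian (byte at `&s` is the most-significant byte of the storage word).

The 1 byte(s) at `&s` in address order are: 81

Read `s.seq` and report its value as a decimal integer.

8

[0]=0x81 (big-endian) → word 0x81
seq:4 @ bit 4 → (0x81>>4)&0xf = 0x8  ←
ver:4 @ bit 0 → (0x81>>0)&0xf = 0x1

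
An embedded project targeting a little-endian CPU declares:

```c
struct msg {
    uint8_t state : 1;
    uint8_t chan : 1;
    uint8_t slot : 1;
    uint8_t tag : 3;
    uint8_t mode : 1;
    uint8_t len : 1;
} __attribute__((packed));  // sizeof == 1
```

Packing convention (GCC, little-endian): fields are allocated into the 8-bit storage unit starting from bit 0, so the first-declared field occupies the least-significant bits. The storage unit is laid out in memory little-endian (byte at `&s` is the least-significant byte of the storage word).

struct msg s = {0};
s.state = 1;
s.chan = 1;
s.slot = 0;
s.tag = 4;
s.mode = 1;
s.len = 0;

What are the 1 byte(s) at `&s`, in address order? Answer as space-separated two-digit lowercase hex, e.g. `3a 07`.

63

state (1b) val=1 bits=0x1 at bit 0: 0x01
chan (1b) val=1 bits=0x1 at bit 1: 0x03
slot (1b) val=0 bits=0x0 at bit 2: 0x03
tag (3b) val=4 bits=0x4 at bit 3: 0x23
mode (1b) val=1 bits=0x1 at bit 6: 0x63
len (1b) val=0 bits=0x0 at bit 7: 0x63
word = 0x63 → little-endian bytes:
  [0]=0x63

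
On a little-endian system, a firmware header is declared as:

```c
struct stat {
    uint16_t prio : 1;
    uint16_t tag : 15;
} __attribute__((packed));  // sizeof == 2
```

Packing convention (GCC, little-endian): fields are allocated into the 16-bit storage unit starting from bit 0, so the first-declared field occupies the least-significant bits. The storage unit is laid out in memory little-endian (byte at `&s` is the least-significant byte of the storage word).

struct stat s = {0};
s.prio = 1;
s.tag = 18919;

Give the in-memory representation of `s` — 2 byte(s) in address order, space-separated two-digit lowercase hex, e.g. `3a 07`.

cf 93

prio (1b) val=1 bits=0x1 at bit 0: 0x0001
tag (15b) val=18919 bits=0x49e7 at bit 1: 0x93cf
word = 0x93cf → little-endian bytes:
  [0]=0xcf  [1]=0x93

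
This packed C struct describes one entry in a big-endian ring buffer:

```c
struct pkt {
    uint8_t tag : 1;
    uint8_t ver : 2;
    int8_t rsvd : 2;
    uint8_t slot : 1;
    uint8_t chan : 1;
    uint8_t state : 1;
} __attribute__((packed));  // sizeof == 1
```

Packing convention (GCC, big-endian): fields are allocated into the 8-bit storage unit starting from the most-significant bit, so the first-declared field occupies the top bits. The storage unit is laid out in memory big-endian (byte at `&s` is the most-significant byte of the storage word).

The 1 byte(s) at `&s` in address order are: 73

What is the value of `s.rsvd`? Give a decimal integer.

-2

[0]=0x73 (big-endian) → word 0x73
tag:1 @ bit 7 → (0x73>>7)&0x1 = 0x0
ver:2 @ bit 5 → (0x73>>5)&0x3 = 0x3
rsvd:2 @ bit 3 → (0x73>>3)&0x3 = 0x2  ←
slot:1 @ bit 2 → (0x73>>2)&0x1 = 0x0
chan:1 @ bit 1 → (0x73>>1)&0x1 = 0x1
state:1 @ bit 0 → (0x73>>0)&0x1 = 0x1
rsvd signed 2b, MSB=1: 2 - 4 = -2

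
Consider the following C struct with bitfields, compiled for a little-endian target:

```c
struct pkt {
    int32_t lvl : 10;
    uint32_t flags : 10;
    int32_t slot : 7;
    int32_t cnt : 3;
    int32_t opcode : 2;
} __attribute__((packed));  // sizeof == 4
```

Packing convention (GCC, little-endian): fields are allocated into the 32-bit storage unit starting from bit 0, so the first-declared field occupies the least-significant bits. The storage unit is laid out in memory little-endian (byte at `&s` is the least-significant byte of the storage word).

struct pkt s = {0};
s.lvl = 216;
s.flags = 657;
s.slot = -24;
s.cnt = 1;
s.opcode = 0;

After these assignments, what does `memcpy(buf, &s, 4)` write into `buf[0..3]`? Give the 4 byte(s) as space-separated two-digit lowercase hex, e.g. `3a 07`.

d8 44 8a 0e

[0+:10] lvl=216 & 0x3ff = 0xd8; word=0x000000d8
[10+:10] flags=657 & 0x3ff = 0x291; word=0x000a44d8
[20+:7] slot=-24 & 0x7f = 0x68; word=0x068a44d8
[27+:3] cnt=1 & 0x7 = 0x1; word=0x0e8a44d8
[30+:2] opcode=0 & 0x3 = 0x0; word=0x0e8a44d8
word = 0x0e8a44d8 → little-endian bytes:
  [0]=0xd8  [1]=0x44  [2]=0x8a  [3]=0x0e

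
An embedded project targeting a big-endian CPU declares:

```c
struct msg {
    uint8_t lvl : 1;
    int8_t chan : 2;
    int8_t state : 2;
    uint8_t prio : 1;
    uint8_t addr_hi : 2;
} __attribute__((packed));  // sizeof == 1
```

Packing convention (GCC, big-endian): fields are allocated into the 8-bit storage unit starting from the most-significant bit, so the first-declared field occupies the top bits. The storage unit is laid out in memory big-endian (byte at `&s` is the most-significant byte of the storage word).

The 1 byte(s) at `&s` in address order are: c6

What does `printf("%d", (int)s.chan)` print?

[0]=0xc6 (big-endian) → word 0xc6
lvl [7+:1] = (word>>7) & 0x1 = 1
chan [5+:2] = (word>>5) & 0x3 = 2  ←
state [3+:2] = (word>>3) & 0x3 = 0
prio [2+:1] = (word>>2) & 0x1 = 1
addr_hi [0+:2] = (word>>0) & 0x3 = 2
chan signed 2b, MSB=1: 2 - 4 = -2

-2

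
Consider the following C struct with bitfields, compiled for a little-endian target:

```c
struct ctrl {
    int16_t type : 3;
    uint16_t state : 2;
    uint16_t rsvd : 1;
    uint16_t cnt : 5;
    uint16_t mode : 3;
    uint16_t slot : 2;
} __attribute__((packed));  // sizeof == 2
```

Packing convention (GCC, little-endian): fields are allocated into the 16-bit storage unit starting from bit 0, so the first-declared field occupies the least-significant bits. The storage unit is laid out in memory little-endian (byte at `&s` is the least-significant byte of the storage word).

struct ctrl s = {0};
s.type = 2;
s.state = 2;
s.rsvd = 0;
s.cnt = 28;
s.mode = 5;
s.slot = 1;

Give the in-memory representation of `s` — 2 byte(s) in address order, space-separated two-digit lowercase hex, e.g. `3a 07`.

12 6f

type (3b) val=2 bits=0x2 at bit 0: 0x0002
state (2b) val=2 bits=0x2 at bit 3: 0x0012
rsvd (1b) val=0 bits=0x0 at bit 5: 0x0012
cnt (5b) val=28 bits=0x1c at bit 6: 0x0712
mode (3b) val=5 bits=0x5 at bit 11: 0x2f12
slot (2b) val=1 bits=0x1 at bit 14: 0x6f12
word = 0x6f12 → little-endian bytes:
  [0]=0x12  [1]=0x6f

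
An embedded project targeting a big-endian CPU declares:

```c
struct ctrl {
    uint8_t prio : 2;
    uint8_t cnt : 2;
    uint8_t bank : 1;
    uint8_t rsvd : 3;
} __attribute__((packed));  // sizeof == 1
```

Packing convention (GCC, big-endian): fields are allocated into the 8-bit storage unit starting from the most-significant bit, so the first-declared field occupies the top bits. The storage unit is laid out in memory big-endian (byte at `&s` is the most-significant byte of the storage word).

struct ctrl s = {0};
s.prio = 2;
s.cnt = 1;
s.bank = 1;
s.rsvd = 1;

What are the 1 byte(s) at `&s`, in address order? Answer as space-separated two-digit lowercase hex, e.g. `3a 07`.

99

prio:2 = 2 → 0x2 << 6 → word 0x80
cnt:2 = 1 → 0x1 << 4 → word 0x90
bank:1 = 1 → 0x1 << 3 → word 0x98
rsvd:3 = 1 → 0x1 << 0 → word 0x99
word = 0x99 → big-endian bytes:
  [0]=0x99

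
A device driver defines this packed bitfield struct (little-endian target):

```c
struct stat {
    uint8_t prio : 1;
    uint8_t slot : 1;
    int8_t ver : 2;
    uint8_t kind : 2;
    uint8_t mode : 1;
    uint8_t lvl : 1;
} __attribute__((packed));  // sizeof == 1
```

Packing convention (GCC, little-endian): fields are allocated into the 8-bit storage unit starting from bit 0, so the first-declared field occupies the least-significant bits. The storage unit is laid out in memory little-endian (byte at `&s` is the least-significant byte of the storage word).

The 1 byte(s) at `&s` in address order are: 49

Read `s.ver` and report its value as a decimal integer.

-2

[0]=0x49 (little-endian) → word 0x49
prio [0+:1] = (word>>0) & 0x1 = 1
slot [1+:1] = (word>>1) & 0x1 = 0
ver [2+:2] = (word>>2) & 0x3 = 2  ←
kind [4+:2] = (word>>4) & 0x3 = 0
mode [6+:1] = (word>>6) & 0x1 = 1
lvl [7+:1] = (word>>7) & 0x1 = 0
ver signed 2b, MSB=1: 2 - 4 = -2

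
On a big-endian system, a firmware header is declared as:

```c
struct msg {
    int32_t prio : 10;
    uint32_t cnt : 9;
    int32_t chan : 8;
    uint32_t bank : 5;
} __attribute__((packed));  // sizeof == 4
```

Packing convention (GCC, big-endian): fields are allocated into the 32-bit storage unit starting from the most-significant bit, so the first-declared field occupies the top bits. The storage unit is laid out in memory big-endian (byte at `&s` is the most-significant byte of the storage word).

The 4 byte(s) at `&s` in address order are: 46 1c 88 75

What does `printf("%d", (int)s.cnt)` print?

[0]=0x46 [1]=0x1c [2]=0x88 [3]=0x75 (big-endian) → word 0x461c8875
prio:10 @ bit 22 → (0x461c8875>>22)&0x3ff = 0x118
cnt:9 @ bit 13 → (0x461c8875>>13)&0x1ff = 0xe4  ←
chan:8 @ bit 5 → (0x461c8875>>5)&0xff = 0x43
bank:5 @ bit 0 → (0x461c8875>>0)&0x1f = 0x15

228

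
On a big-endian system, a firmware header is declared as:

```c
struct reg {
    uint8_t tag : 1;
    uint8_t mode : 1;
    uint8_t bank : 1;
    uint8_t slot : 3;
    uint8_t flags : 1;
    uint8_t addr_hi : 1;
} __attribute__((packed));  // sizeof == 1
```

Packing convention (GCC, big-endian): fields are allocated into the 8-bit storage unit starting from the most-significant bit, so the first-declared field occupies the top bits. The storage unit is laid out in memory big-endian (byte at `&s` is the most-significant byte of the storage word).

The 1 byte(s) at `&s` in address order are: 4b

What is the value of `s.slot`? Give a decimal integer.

[0]=0x4b (big-endian) → word 0x4b
tag:1 @ bit 7 → (0x4b>>7)&0x1 = 0x0
mode:1 @ bit 6 → (0x4b>>6)&0x1 = 0x1
bank:1 @ bit 5 → (0x4b>>5)&0x1 = 0x0
slot:3 @ bit 2 → (0x4b>>2)&0x7 = 0x2  ←
flags:1 @ bit 1 → (0x4b>>1)&0x1 = 0x1
addr_hi:1 @ bit 0 → (0x4b>>0)&0x1 = 0x1

2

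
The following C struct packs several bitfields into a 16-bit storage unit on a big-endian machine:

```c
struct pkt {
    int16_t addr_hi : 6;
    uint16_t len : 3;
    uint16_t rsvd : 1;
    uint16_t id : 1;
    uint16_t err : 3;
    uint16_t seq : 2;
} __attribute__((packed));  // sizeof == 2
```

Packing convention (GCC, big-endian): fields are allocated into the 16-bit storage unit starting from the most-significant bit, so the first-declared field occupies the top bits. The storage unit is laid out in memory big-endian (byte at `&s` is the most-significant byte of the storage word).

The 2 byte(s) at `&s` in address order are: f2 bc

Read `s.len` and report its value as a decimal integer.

[0]=0xf2 [1]=0xbc (big-endian) → word 0xf2bc
addr_hi:6 @ bit 10 → (0xf2bc>>10)&0x3f = 0x3c
len:3 @ bit 7 → (0xf2bc>>7)&0x7 = 0x5  ←
rsvd:1 @ bit 6 → (0xf2bc>>6)&0x1 = 0x0
id:1 @ bit 5 → (0xf2bc>>5)&0x1 = 0x1
err:3 @ bit 2 → (0xf2bc>>2)&0x7 = 0x7
seq:2 @ bit 0 → (0xf2bc>>0)&0x3 = 0x0

5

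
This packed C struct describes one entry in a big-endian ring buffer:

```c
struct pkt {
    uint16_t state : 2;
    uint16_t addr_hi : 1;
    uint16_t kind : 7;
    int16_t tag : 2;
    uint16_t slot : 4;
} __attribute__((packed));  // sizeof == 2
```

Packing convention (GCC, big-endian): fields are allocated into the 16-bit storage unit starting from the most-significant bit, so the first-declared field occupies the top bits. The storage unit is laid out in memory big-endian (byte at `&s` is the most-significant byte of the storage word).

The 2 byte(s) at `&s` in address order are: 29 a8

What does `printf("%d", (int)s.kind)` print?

38

[0]=0x29 [1]=0xa8 (big-endian) → word 0x29a8
state [14+:2] = (word>>14) & 0x3 = 0
addr_hi [13+:1] = (word>>13) & 0x1 = 1
kind [6+:7] = (word>>6) & 0x7f = 38  ←
tag [4+:2] = (word>>4) & 0x3 = 2
slot [0+:4] = (word>>0) & 0xf = 8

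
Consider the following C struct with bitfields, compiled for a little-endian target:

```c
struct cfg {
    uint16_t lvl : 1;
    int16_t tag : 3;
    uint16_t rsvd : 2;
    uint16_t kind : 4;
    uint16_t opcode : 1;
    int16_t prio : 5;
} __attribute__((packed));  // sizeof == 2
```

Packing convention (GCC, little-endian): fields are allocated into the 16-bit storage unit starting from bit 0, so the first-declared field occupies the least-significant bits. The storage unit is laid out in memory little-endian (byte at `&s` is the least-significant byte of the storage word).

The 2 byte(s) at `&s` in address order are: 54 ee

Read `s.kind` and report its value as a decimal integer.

[0]=0x54 [1]=0xee (little-endian) → word 0xee54
lvl [0+:1] = (word>>0) & 0x1 = 0
tag [1+:3] = (word>>1) & 0x7 = 2
rsvd [4+:2] = (word>>4) & 0x3 = 1
kind [6+:4] = (word>>6) & 0xf = 9  ←
opcode [10+:1] = (word>>10) & 0x1 = 1
prio [11+:5] = (word>>11) & 0x1f = 29

9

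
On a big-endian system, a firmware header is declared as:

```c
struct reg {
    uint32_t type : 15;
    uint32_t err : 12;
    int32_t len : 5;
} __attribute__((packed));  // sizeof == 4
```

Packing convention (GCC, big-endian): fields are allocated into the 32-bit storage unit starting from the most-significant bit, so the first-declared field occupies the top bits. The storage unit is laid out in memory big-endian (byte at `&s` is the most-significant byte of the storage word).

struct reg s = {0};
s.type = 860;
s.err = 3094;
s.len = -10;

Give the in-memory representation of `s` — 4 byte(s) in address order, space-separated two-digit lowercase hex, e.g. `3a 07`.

06 b9 82 d6

[17+:15] type=860 & 0x7fff = 0x35c; word=0x06b80000
[5+:12] err=3094 & 0xfff = 0xc16; word=0x06b982c0
[0+:5] len=-10 & 0x1f = 0x16; word=0x06b982d6
word = 0x06b982d6 → big-endian bytes:
  [0]=0x06  [1]=0xb9  [2]=0x82  [3]=0xd6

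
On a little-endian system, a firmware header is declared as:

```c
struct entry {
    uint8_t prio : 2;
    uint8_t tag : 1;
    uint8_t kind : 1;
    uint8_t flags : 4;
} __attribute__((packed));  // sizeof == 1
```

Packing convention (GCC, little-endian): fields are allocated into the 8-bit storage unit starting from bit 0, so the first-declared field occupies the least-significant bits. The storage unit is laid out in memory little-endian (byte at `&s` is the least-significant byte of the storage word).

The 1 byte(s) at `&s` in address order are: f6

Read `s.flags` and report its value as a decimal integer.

15

[0]=0xf6 (little-endian) → word 0xf6
prio [0+:2] = (word>>0) & 0x3 = 2
tag [2+:1] = (word>>2) & 0x1 = 1
kind [3+:1] = (word>>3) & 0x1 = 0
flags [4+:4] = (word>>4) & 0xf = 15  ←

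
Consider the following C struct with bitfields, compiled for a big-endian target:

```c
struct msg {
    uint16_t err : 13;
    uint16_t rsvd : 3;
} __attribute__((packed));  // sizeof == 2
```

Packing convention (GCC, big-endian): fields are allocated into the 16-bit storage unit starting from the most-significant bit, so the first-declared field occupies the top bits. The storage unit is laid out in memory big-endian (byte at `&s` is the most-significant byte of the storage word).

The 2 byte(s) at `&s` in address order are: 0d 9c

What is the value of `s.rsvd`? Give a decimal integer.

[0]=0x0d [1]=0x9c (big-endian) → word 0x0d9c
err:13 @ bit 3 → (0x0d9c>>3)&0x1fff = 0x1b3
rsvd:3 @ bit 0 → (0x0d9c>>0)&0x7 = 0x4  ←

4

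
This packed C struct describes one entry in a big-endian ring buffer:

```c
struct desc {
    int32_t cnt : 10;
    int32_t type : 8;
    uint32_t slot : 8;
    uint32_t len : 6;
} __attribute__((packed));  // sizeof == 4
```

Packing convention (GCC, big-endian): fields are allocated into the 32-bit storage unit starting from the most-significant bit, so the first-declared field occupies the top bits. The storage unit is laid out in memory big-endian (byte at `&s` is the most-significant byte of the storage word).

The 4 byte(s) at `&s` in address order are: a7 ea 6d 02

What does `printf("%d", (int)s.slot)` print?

180

[0]=0xa7 [1]=0xea [2]=0x6d [3]=0x02 (big-endian) → word 0xa7ea6d02
cnt:10 @ bit 22 → (0xa7ea6d02>>22)&0x3ff = 0x29f
type:8 @ bit 14 → (0xa7ea6d02>>14)&0xff = 0xa9
slot:8 @ bit 6 → (0xa7ea6d02>>6)&0xff = 0xb4  ←
len:6 @ bit 0 → (0xa7ea6d02>>0)&0x3f = 0x2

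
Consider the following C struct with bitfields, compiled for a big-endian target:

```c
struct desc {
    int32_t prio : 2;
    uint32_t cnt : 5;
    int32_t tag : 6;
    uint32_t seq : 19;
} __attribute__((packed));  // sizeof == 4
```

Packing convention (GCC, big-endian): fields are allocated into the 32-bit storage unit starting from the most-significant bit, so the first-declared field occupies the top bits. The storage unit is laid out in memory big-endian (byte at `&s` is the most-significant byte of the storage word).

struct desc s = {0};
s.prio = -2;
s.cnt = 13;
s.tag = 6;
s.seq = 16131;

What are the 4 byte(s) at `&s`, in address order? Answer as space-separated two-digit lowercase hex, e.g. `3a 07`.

[30+:2] prio=-2 & 0x3 = 0x2; word=0x80000000
[25+:5] cnt=13 & 0x1f = 0xd; word=0x9a000000
[19+:6] tag=6 & 0x3f = 0x6; word=0x9a300000
[0+:19] seq=16131 & 0x7ffff = 0x3f03; word=0x9a303f03
word = 0x9a303f03 → big-endian bytes:
  [0]=0x9a  [1]=0x30  [2]=0x3f  [3]=0x03

9a 30 3f 03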